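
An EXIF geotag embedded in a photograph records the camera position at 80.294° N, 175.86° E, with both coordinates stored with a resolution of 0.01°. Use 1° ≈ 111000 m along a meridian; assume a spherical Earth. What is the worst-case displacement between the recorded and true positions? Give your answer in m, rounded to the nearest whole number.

563 m

With a 0.01° grid the true value lies within half a step, ±0.01°/2 = ±0.005°, of the stored one.
Latitude error → 0.005 × 111000 = 555 m along the meridian.
East–west component at 80.294°: 0.005° × 111000 × cos 80.294° ≈ 0.005 × 18713.8 ≈ 93.5689 m.
The two errors are perpendicular, so the maximum displacement is √(555² + 93.5689²) ≈ 562.832 m.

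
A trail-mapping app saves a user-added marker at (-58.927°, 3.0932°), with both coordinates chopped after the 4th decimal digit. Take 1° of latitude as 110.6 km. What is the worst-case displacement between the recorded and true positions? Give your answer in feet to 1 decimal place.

40.8 feet

Truncating at 4 decimal places can drop up to a full unit in the last place, so each coordinate may be off by as much as 0.0001°.
N–S: 0.0001° × 110600 m/° = 11.06 m.
E–W at 58.927°: 0.0001° × 110600 × cos 58.927° = 0.0001 × 110600 × 0.5161 ≈ 5.7084 m.
The two errors are perpendicular, so the maximum displacement is √(11.06² + 5.7084²) ≈ 12.4463 m.
Converting: 12.4463 m × 3.2808 ft/m ≈ 40.834 ft.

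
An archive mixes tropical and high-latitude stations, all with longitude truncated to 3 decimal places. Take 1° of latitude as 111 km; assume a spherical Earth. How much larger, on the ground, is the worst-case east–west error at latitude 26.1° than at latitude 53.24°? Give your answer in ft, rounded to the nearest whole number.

Truncating at 3 decimal places can drop up to a full unit in the last place, so the longitude may be off by as much as 0.001°.
At 26.1°: 0.001° × 111000 × cos 26.1° = 0.001 × 111000 × 0.8980 ≈ 99.681 m.
At 53.24°: 0.001° × 111000 × cos 53.24° = 0.001 × 111000 × 0.5985 ≈ 66.43 m.
Difference: 99.681 − 66.43 = 33.252 m.
In feet: 33.2515 m ÷ 0.3048 ≈ 109.09 ft.

109 ft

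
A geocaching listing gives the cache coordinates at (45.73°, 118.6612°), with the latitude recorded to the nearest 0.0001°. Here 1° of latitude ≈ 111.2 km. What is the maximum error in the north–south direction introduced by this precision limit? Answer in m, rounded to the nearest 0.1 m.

5.6 m

Rounding to 4 decimal places leaves the latitude within ±5e-05° of the true value.
So the N–S error is at most 5e-05 × 111200 = 5.56 m.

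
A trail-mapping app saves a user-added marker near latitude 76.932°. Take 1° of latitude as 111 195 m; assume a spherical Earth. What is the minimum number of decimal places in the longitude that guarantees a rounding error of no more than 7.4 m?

At 76.932° one degree of longitude covers 111195 × cos 76.932° ≈ 111195 × 0.2261 ≈ 25142 m.
N decimal places → at most half a unit in the last place, 0.5 × 10⁻ᴺ° = 25142/2 × 10⁻ᴺ m.
Setting 12571 × 10⁻ᴺ ≤ 7.4 gives 10ᴺ ≥ 1699, i.e. N ≥ 3.23.
N = 3 would give 12.6 m (too coarse); N = 4 gives 1.26 m ≤ 7.4 m.

4 decimal places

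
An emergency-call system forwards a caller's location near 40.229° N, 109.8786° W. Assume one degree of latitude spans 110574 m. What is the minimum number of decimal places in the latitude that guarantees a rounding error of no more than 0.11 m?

6

One degree of latitude covers 110574 m.
N decimal places → at most half a unit in the last place, 0.5 × 10⁻ᴺ° = 110574/2 × 10⁻ᴺ m.
Need 0.5 × 110574 × 10⁻ᴺ ≤ 0.11 → 10⁻ᴺ ≤ 1.990e-06, so N ≥ 5.70.
So 6 decimal places suffice (0.0553 m); 5 would allow up to 0.553 m.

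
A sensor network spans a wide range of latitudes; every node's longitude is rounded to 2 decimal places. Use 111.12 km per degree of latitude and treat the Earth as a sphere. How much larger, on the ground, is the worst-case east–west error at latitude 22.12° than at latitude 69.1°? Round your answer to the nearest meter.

Rounding to 2 decimal places leaves the longitude within ±0.005° of the true value.
At 22.12°: 0.005° × 111120 × cos 22.12° = 0.005 × 111120 × 0.9264 ≈ 514.71 m.
At 69.1°: 0.005° × 111120 × cos 69.1° = 0.005 × 111120 × 0.3567 ≈ 198.2 m.
So the lower-latitude error exceeds the higher by 514.71 − 198.2 = 316.5 m.

317 meters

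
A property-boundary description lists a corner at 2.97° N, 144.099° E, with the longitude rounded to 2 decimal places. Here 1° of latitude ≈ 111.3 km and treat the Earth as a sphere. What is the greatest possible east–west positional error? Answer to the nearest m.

Rounding to 2 decimal places leaves the longitude within ±0.005° of the true value.
One degree of longitude at 2.97° is 111300 × cos 2.97° ≈ 111300 × 0.9987 = 111151 m.
So at most 0.005° × 111151 ≈ 555.753 m east–west.

556 m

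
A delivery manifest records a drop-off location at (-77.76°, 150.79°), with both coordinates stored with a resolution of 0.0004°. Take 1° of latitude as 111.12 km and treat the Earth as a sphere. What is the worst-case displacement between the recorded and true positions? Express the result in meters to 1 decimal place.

22.7 meters

With a 0.0004° grid the true value lies within half a step, ±0.0004°/2 = ±0.0002°, of the stored one.
N–S: 0.0002° × 111120 m/° = 22.224 m.
Longitude error → 0.0002 × 111120 × cos 77.76° = 0.0002 × 111120 × 0.2120 ≈ 4.71165 m.
The two errors are perpendicular, so the maximum displacement is √(22.224² + 4.71165²) ≈ 22.718 m.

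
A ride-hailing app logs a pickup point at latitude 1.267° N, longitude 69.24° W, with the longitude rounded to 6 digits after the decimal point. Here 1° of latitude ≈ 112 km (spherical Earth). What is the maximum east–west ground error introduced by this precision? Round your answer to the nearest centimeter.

6 centimeters

Rounding to 6 decimal places leaves the longitude within ±5e-07° of the true value.
One degree of longitude at 1.267° is 112000 × cos 1.267° ≈ 112000 × 0.9998 = 111973 m.
Maximum E–W displacement: 5e-07 × 111973 = 0.0559863 m.
That is 0.0559863 m = 5.5986 cm.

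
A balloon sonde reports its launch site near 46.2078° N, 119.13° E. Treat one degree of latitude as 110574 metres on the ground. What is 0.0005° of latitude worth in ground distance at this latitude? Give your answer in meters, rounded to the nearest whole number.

55 meters

Along a meridian 0.0005° is 0.0005 × 110574 = 55.287 m.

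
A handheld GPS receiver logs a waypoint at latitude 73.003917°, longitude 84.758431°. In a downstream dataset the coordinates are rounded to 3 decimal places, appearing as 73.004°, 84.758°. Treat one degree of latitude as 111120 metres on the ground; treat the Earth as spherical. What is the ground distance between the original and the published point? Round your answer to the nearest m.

The latitude changed by -0.000083° and the longitude by +0.000431°.
North–south shift: -0.000083 × 111120 = -9.22296 m.
E–W at 73.004°: 0.000431° × 111120 × cos 73.004° = 0.000431 × 111120 × 0.2923 ≈ 13.9993 m.
Distance: √(9.22296² + 13.9993²) ≈ 16.7643 m.

17 m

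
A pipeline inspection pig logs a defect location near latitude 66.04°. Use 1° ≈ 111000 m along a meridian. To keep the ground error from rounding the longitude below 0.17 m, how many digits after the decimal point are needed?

6

At 66.04° one degree of longitude covers 111000 × cos 66.04° ≈ 111000 × 0.4061 ≈ 45077 m.
Rounding to N decimal places gives at most 0.5 × 10⁻ᴺ degrees of error, i.e. 0.5 × 10⁻ᴺ × 45077 m.
Need 0.5 × 45077 × 10⁻ᴺ ≤ 0.17 → 10⁻ᴺ ≤ 7.543e-06, so N ≥ 5.12.
N = 5 would give 0.225 m (too coarse); N = 6 gives 0.0225 m ≤ 0.17 m.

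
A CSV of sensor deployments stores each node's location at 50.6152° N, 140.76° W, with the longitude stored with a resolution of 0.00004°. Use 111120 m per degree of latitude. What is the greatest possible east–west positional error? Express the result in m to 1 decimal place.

1.4 m

With a 0.00004° grid the true value lies within half a step, ±0.00004°/2 = ±2e-05°, of the stored one.
At latitude 50.6152° a degree of longitude spans 111120 m × cos 50.6152° = 111120 × 0.6345 ≈ 70508.5 m.
Maximum E–W displacement: 2e-05 × 70508.5 = 1.41017 m.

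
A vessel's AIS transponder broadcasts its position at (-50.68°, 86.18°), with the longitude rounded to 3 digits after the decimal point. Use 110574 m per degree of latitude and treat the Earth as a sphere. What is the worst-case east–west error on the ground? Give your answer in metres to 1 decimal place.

Rounding to 3 decimal places leaves the longitude within ±0.0005° of the true value.
At latitude 50.68° a degree of longitude spans 110574 m × cos 50.68° = 110574 × 0.6337 ≈ 70065.3 m.
Maximum E–W displacement: 0.0005 × 70065.3 = 35.0327 m.

35.0 metres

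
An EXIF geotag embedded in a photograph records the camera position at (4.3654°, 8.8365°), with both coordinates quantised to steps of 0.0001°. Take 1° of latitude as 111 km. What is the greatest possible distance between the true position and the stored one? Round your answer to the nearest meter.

With a 0.0001° grid the true value lies within half a step, ±0.0001°/2 = ±5e-05°, of the stored one.
North–south component: 5e-05° × 111000 = 5.55 m.
Longitude error → 5e-05 × 111000 × cos 4.3654° = 5e-05 × 111000 × 0.9971 ≈ 5.5339 m.
Worst case both components are at the extreme and orthogonal: √(5.55² + 5.5339²) ≈ 7.83751 m.

8 meters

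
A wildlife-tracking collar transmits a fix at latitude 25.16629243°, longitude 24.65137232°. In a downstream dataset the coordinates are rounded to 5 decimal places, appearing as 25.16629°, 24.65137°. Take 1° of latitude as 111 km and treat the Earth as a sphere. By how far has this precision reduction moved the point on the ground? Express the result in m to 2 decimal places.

Δlat = 25.16629243 − 25.16629 = +0.00000243°; Δlon = 24.65137232 − 24.65137 = +0.00000232°.
North–south shift: 0.00000243 × 111000 = 0.26973 m.
E–W at 25.1663°: 0.00000232° × 111000 × cos 25.1663° = 0.00000232 × 111000 × 0.9051 ≈ 0.233076 m.
Distance: √(0.26973² + 0.233076²) ≈ 0.356481 m.

0.36 m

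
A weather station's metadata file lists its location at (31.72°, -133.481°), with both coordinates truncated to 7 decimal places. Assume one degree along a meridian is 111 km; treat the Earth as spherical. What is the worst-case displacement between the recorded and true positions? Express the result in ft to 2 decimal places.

Truncating at 7 decimal places can drop up to a full unit in the last place, so each coordinate may be off by as much as 1e-07°.
Latitude error → 1e-07 × 111000 = 0.0111 m along the meridian.
E–W at 31.72°: 1e-07° × 111000 × cos 31.72° = 1e-07 × 111000 × 0.8506 ≈ 0.00944197 m.
The two errors are perpendicular, so the maximum displacement is √(0.0111² + 0.00944197²) ≈ 0.0145726 m.
Converting: 0.0145726 m × 3.2808 ft/m ≈ 0.04781 ft.

0.05 ft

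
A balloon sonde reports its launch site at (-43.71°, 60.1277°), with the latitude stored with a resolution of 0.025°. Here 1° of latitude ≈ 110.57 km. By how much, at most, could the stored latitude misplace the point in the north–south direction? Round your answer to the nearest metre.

1382 metres

With a 0.025° grid the true value lies within half a step, ±0.025°/2 = ±0.0125°, of the stored one.
So the N–S error is at most 0.0125 × 110570 = 1382.12 m.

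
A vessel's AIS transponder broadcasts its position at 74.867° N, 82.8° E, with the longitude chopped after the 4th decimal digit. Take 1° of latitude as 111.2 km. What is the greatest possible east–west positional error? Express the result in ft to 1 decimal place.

9.5 ft

Truncating at 4 decimal places can drop up to a full unit in the last place, so the longitude may be off by as much as 0.0001°.
One degree of longitude at 74.867° is 111200 × cos 74.867° ≈ 111200 × 0.2611 = 29029.9 m.
Maximum E–W displacement: 0.0001 × 29029.9 = 2.90299 m.
In feet: 2.90299 m ÷ 0.3048 ≈ 9.5243 ft.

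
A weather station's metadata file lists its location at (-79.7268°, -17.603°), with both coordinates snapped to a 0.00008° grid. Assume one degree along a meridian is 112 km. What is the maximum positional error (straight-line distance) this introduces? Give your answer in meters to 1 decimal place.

With a 0.00008° grid the true value lies within half a step, ±0.00008°/2 = ±4e-05°, of the stored one.
North–south component: 4e-05° × 112000 = 4.48 m.
E–W at 79.7268°: 4e-05° × 112000 × cos 79.7268° = 4e-05 × 112000 × 0.1783 ≈ 0.798972 m.
The two errors are perpendicular, so the maximum displacement is √(4.48² + 0.798972²) ≈ 4.55069 m.

4.6 meters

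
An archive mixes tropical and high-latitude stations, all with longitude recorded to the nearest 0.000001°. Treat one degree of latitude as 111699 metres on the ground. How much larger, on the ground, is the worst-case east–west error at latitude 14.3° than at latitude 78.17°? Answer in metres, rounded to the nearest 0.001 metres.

Rounding to 6 decimal places leaves the longitude within ±5e-07° of the true value.
Error at 14.3° = 5e-07° × 111699 × cos 14.3° ≈ 0.055849 × 0.9690 = 0.054119 m.
At 78.17°: 5e-07° × 111699 × cos 78.17° = 5e-07 × 111699 × 0.2050 ≈ 0.01145 m.
So the lower-latitude error exceeds the higher by 0.054119 − 0.01145 = 0.042669 m.

0.043 metres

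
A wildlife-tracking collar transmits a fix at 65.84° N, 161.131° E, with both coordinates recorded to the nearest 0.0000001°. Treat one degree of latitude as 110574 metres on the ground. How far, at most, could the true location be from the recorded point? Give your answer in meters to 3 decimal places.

Rounding to 7 decimal places leaves each coordinate within ±5e-08° of the true value.
N–S: 5e-08° × 110574 m/° = 0.0055287 m.
E–W at 65.84°: 5e-08° × 110574 × cos 65.84° = 5e-08 × 110574 × 0.4093 ≈ 0.00226282 m.
Combining orthogonally: (0.0055287² + 0.00226282²)^½ ≈ 0.00597385 m.

0.006 meters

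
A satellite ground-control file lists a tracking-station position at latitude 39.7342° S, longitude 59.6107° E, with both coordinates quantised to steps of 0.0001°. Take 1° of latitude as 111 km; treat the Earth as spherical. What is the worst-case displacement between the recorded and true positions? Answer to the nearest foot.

23 feet

With a 0.0001° grid the true value lies within half a step, ±0.0001°/2 = ±5e-05°, of the stored one.
North–south component: 5e-05° × 111000 = 5.55 m.
E–W at 39.7342°: 5e-05° × 111000 × cos 39.7342° = 5e-05 × 111000 × 0.7690 ≈ 4.26805 m.
The two errors are perpendicular, so the maximum displacement is √(5.55² + 4.26805²) ≈ 7.00134 m.
In feet: 7.00134 m ÷ 0.3048 ≈ 22.97 ft.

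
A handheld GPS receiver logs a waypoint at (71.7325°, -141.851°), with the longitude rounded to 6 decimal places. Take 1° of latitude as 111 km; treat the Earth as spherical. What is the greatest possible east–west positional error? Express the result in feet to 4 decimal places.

0.0571 feet

Rounding to 6 decimal places leaves the longitude within ±5e-07° of the true value.
Parallels shrink by cos φ, so at 71.7325° a degree of longitude is 111000 × 0.3135 ≈ 34793.4 m.
Maximum E–W displacement: 5e-07 × 34793.4 = 0.0173967 m.
Converting: 0.0173967 m × 3.2808 ft/m ≈ 0.057076 ft.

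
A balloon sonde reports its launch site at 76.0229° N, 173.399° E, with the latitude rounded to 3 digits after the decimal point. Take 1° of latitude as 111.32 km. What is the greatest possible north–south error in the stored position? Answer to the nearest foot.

183 feet

Rounding to 3 decimal places leaves the latitude within ±0.0005° of the true value.
North–south distance: 0.0005° × 111320 m/° = 55.66 m.
Converting: 55.66 m × 3.2808 ft/m ≈ 182.61 ft.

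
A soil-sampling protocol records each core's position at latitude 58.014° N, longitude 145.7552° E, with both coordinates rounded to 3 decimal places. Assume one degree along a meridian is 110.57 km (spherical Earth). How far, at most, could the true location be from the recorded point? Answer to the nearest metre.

63 metres

Rounding to 3 decimal places leaves each coordinate within ±0.0005° of the true value.
N–S: 0.0005° × 110570 m/° = 55.285 m.
East–west component at 58.014°: 0.0005° × 110570 × cos 58.014° ≈ 0.0005 × 58570.3 ≈ 29.2851 m.
The two errors are perpendicular, so the maximum displacement is √(55.285² + 29.2851²) ≈ 62.5624 m.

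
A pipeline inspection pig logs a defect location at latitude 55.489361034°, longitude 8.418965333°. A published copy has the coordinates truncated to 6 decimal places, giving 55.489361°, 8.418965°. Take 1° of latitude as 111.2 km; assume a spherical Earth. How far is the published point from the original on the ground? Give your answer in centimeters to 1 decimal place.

2.1 centimeters

The latitude changed by +0.000000034° and the longitude by +0.000000333°.
N–S: 0.000000034° × 111200 m/° = 0.0037808 m.
E–W at 55.4894°: 0.000000333° × 111200 × cos 55.4894° = 0.000000333 × 111200 × 0.5666 ≈ 0.0209795 m.
Hypotenuse of the two orthogonal shifts: √(0.0037808² + 0.0209795²) = 0.0213174 m.
That is 0.0213174 m = 2.1317 cm.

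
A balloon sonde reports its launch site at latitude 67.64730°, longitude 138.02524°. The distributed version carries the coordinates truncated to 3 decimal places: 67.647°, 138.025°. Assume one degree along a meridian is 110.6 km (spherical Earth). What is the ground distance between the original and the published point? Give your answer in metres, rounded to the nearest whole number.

35 metres

Δlat = 67.64730 − 67.647 = +0.00030°; Δlon = 138.02524 − 138.025 = +0.00024°.
North–south shift: 0.00030 × 110600 = 33.18 m.
East–west at this latitude: 0.00024° × 110600 × cos 67.647° ≈ 0.00024 × 42062.5 = 10.095 m.
Distance: √(33.18² + 10.095²) ≈ 34.6817 m.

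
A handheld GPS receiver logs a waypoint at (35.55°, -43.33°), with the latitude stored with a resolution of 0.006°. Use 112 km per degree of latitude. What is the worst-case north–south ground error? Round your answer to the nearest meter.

336 meters

With a 0.006° grid the true value lies within half a step, ±0.006°/2 = ±0.003°, of the stored one.
So the N–S error is at most 0.003 × 112000 = 336 m.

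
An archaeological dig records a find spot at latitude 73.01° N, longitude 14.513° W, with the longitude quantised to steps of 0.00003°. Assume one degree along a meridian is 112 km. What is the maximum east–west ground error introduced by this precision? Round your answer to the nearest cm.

49 cm

With a 0.00003° grid the true value lies within half a step, ±0.00003°/2 = ±1.5e-05°, of the stored one.
At latitude 73.01° a degree of longitude spans 112000 m × cos 73.01° = 112000 × 0.2922 ≈ 32726.9 m.
So at most 1.5e-05° × 32726.9 ≈ 0.490904 m east–west.
That is 0.490904 m = 49.09 cm.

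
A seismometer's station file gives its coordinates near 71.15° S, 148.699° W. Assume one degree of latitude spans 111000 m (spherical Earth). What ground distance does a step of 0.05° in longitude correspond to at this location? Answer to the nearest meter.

0.05° of longitude at 71.15° is 0.05 × 111000 × cos 71.15° ≈ 0.05 × 35863.2 = 1793.16 m.

1793 meters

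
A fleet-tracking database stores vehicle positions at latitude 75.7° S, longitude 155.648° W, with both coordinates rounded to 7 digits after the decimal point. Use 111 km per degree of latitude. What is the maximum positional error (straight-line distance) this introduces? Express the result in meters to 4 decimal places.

0.0057 meters

Rounding to 7 decimal places leaves each coordinate within ±5e-08° of the true value.
N–S: 5e-08° × 111000 m/° = 0.00555 m.
E–W at 75.7°: 5e-08° × 111000 × cos 75.7° = 5e-08 × 111000 × 0.2470 ≈ 0.00137084 m.
Combining orthogonally: (0.00555² + 0.00137084²)^½ ≈ 0.00571679 m.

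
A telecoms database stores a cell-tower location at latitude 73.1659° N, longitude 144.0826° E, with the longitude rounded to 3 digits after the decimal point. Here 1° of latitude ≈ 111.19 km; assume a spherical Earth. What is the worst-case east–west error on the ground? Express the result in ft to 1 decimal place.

52.8 ft

Rounding to 3 decimal places leaves the longitude within ±0.0005° of the true value.
Parallels shrink by cos φ, so at 73.1659° a degree of longitude is 111190 × 0.2896 ≈ 32200.8 m.
Maximum E–W displacement: 0.0005 × 32200.8 = 16.1004 m.
Converting: 16.1004 m × 3.2808 ft/m ≈ 52.823 ft.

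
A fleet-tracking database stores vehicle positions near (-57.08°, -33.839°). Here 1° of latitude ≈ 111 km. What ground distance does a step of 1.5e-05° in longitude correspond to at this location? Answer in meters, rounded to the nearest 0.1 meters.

0.9 meters

At 57.08° a degree of longitude is 111000 × cos 57.08° ≈ 60324.9 m, so 1.5e-05° corresponds to 0.904873 m.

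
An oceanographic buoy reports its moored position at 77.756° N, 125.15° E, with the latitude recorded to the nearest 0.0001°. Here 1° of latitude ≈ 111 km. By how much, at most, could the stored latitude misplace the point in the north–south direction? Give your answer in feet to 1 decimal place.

Rounding to 4 decimal places leaves the latitude within ±5e-05° of the true value.
North–south distance: 5e-05° × 111000 m/° = 5.55 m.
In feet: 5.55 m ÷ 0.3048 ≈ 18.209 ft.

18.2 feet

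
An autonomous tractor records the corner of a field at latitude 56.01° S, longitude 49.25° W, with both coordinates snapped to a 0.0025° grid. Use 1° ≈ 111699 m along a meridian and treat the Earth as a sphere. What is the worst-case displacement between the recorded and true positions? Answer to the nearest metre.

With a 0.0025° grid the true value lies within half a step, ±0.0025°/2 = ±0.00125°, of the stored one.
North–south component: 0.00125° × 111699 = 139.624 m.
E–W at 56.01°: 0.00125° × 111699 × cos 56.01° = 0.00125 × 111699 × 0.5590 ≈ 78.0564 m.
The two errors are perpendicular, so the maximum displacement is √(139.624² + 78.0564²) ≈ 159.961 m.

160 metres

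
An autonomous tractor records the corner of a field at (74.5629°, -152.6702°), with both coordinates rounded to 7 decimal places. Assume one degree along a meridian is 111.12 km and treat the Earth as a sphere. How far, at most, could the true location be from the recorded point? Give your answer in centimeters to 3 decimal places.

Rounding to 7 decimal places leaves each coordinate within ±5e-08° of the true value.
N–S: 5e-08° × 111120 m/° = 0.005556 m.
East–west component at 74.5629°: 5e-08° × 111120 × cos 74.5629° ≈ 5e-08 × 29578 ≈ 0.0014789 m.
Worst case both components are at the extreme and orthogonal: √(0.005556² + 0.0014789²) ≈ 0.00574946 m.
That is 0.00574946 m = 0.57495 cm.

0.575 centimeters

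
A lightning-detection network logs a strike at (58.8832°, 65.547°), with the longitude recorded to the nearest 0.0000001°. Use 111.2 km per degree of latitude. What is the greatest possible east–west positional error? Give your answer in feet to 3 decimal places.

0.009 feet

Rounding to 7 decimal places leaves the longitude within ±5e-08° of the true value.
One degree of longitude at 58.8832° is 111200 × cos 58.8832° ≈ 111200 × 0.5168 = 57466.4 m.
Maximum E–W displacement: 5e-08 × 57466.4 = 0.00287332 m.
In feet: 0.00287332 m ÷ 0.3048 ≈ 0.0094269 ft.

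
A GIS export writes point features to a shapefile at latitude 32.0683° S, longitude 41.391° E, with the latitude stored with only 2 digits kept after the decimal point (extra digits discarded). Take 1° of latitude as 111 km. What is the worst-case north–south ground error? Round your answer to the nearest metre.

1110 metres

Truncating at 2 decimal places can drop up to a full unit in the last place, so the latitude may be off by as much as 0.01°.
North–south distance: 0.01° × 111000 m/° = 1110 m.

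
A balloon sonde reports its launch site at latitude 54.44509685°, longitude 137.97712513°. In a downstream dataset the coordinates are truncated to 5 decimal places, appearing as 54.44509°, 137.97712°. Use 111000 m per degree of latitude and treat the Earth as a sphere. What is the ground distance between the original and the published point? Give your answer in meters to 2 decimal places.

0.83 meters

The latitude changed by +0.00000685° and the longitude by +0.00000513°.
N–S: 0.00000685° × 111000 m/° = 0.76035 m.
East–west at this latitude: 0.00000513° × 111000 × cos 54.4451° ≈ 0.00000513 × 64544.6 = 0.331114 m.
Hypotenuse of the two orthogonal shifts: √(0.76035² + 0.331114²) = 0.829318 m.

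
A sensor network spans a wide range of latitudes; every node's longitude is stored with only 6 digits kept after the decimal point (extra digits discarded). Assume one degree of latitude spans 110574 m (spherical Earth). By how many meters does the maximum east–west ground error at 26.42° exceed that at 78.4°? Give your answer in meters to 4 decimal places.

Truncating at 6 decimal places can drop up to a full unit in the last place, so the longitude may be off by as much as 1e-06°.
Error at 26.42° = 1e-06° × 110574 × cos 26.42° ≈ 0.11057 × 0.8956 = 0.099025 m.
Error at 78.4° = 1e-06° × 110574 × cos 78.4° ≈ 0.11057 × 0.2011 = 0.022234 m.
So the lower-latitude error exceeds the higher by 0.099025 − 0.022234 = 0.076791 m.

0.0768 meters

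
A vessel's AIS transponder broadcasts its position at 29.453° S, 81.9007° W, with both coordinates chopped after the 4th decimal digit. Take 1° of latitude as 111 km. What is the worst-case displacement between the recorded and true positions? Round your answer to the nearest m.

Truncating at 4 decimal places can drop up to a full unit in the last place, so each coordinate may be off by as much as 0.0001°.
N–S: 0.0001° × 111000 m/° = 11.1 m.
E–W at 29.453°: 0.0001° × 111000 × cos 29.453° = 0.0001 × 111000 × 0.8708 ≈ 9.66543 m.
Worst case both components are at the extreme and orthogonal: √(11.1² + 9.66543²) ≈ 14.7184 m.

15 m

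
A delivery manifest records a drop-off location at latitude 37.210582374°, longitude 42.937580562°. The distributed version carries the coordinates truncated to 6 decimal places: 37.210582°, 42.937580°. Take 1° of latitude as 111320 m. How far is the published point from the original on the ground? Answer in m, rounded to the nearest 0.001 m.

0.065 m

The latitude changed by +0.000000374° and the longitude by +0.000000562°.
North–south shift: 0.000000374 × 111320 = 0.0416337 m.
E–W at 37.2106°: 0.000000562° × 111320 × cos 37.2106° = 0.000000562 × 111320 × 0.7964 ≈ 0.0498254 m.
Hypotenuse of the two orthogonal shifts: √(0.0416337² + 0.0498254²) = 0.0649302 m.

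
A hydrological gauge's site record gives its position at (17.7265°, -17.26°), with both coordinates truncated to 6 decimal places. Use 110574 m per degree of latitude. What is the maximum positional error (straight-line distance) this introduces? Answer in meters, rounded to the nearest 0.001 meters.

Truncating at 6 decimal places can drop up to a full unit in the last place, so each coordinate may be off by as much as 1e-06°.
N–S: 1e-06° × 110574 m/° = 0.110574 m.
E–W at 17.7265°: 1e-06° × 110574 × cos 17.7265° = 1e-06 × 110574 × 0.9525 ≈ 0.105324 m.
Combining orthogonally: (0.110574² + 0.105324²)^½ ≈ 0.152708 m.

0.153 meters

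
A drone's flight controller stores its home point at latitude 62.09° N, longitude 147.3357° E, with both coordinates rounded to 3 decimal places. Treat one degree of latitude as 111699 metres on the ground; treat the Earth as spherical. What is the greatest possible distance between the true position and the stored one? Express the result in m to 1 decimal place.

61.7 m

Rounding to 3 decimal places leaves each coordinate within ±0.0005° of the true value.
Latitude error → 0.0005 × 111699 = 55.8495 m along the meridian.
Longitude error → 0.0005 × 111699 × cos 62.09° = 0.0005 × 111699 × 0.4681 ≈ 26.1423 m.
The two errors are perpendicular, so the maximum displacement is √(55.8495² + 26.1423²) ≈ 61.6651 m.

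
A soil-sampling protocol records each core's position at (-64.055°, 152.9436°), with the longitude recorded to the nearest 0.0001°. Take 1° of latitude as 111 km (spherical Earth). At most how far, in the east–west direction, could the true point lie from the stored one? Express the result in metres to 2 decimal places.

Rounding to 4 decimal places leaves the longitude within ±5e-05° of the true value.
Parallels shrink by cos φ, so at 64.055° a degree of longitude is 111000 × 0.4375 ≈ 48563.4 m.
So at most 5e-05° × 48563.4 ≈ 2.42817 m east–west.

2.43 metres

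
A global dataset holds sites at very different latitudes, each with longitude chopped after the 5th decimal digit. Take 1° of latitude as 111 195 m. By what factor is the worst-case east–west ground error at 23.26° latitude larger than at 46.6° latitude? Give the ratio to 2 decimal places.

1.34

Truncating at 5 decimal places can drop up to a full unit in the last place, so the longitude may be off by as much as 1e-05°.
Error at 23.26° = 1e-05° × 111195 × cos 23.26° ≈ 1.1119 × 0.9187 = 1.0216 m.
Error at 46.6° = 1e-05° × 111195 × cos 46.6° ≈ 1.1119 × 0.6871 = 0.76401 m.
Ratio: 1.0216 / 0.76401 = cos 23.26° / cos 46.6° ≈ 1.3371.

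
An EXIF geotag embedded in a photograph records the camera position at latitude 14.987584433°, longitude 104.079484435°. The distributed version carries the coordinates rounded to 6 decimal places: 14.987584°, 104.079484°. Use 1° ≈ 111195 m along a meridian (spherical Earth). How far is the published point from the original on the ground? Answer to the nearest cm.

Δlat = 14.987584433 − 14.987584 = +0.000000433°; Δlon = 104.079484435 − 104.079484 = +0.000000435°.
North–south shift: 0.000000433 × 111195 = 0.0481474 m.
East–west at this latitude: 0.000000435° × 111195 × cos 14.9876° ≈ 0.000000435 × 107412 = 0.0467244 m.
Distance: √(0.0481474² + 0.0467244²) ≈ 0.067092 m.
That is 0.067092 m = 6.7092 cm.

7 cm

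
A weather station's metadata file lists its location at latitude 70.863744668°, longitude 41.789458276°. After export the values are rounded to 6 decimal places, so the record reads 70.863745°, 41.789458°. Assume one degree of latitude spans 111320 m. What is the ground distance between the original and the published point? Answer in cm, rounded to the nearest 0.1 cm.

Δlat = 70.863744668 − 70.863745 = -0.000000332°; Δlon = 41.789458276 − 41.789458 = +0.000000276°.
North–south shift: -0.000000332 × 111320 = -0.0369582 m.
E–W at 70.8637°: 0.000000276° × 111320 × cos 70.8637° = 0.000000276 × 111320 × 0.3278 ≈ 0.0100719 m.
Combined displacement = (0.0369582² + 0.0100719²)^½ ≈ 0.0383061 m.
That is 0.0383061 m = 3.8306 cm.

3.8 cm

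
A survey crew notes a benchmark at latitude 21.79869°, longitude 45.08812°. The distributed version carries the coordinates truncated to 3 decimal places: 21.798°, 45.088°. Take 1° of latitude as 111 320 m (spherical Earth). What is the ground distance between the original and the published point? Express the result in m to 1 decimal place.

Δlat = 21.79869 − 21.798 = +0.00069°; Δlon = 45.08812 − 45.088 = +0.00012°.
North–south shift: 0.00069 × 111320 = 76.8108 m.
East–west at this latitude: 0.00012° × 111320 × cos 21.798° ≈ 0.00012 × 103360 = 12.4033 m.
Distance: √(76.8108² + 12.4033²) ≈ 77.8058 m.

77.8 m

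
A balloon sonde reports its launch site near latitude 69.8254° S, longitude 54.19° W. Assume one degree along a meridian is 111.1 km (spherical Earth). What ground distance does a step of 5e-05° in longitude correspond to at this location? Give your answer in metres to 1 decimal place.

5e-05° of longitude at 69.8254° is 5e-05 × 111100 × cos 69.8254° ≈ 5e-05 × 38316.4 = 1.91582 m.

1.9 metres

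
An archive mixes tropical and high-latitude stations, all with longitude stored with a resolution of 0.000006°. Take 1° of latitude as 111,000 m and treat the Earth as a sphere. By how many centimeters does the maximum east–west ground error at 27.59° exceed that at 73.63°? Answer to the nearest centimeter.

20 centimeters

With a 0.000006° grid the true value lies within half a step, ±0.000006°/2 = ±3e-06°, of the stored one.
Error at 27.59° = 3e-06° × 111000 × cos 27.59° ≈ 0.333 × 0.8863 = 0.29513 m.
Error at 73.63° = 3e-06° × 111000 × cos 73.63° ≈ 0.333 × 0.2818 = 0.093852 m.
So the lower-latitude error exceeds the higher by 0.29513 − 0.093852 = 0.20128 m.
That is 0.20128 m = 20.128 cm.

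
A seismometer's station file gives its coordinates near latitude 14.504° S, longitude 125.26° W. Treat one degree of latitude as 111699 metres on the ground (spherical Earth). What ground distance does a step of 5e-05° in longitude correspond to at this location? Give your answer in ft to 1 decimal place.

At 14.504° a degree of longitude is 111699 × cos 14.504° ≈ 108139 m, so 5e-05° corresponds to 5.40696 m.
Converting: 5.40696 m × 3.2808 ft/m ≈ 17.739 ft.

17.7 ft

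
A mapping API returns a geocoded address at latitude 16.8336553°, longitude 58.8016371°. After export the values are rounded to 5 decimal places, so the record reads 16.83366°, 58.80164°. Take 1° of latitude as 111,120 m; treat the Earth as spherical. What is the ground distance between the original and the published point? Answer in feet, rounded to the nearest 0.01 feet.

1.99 feet

The latitude changed by -0.0000047° and the longitude by -0.0000029°.
N–S: -0.0000047° × 111120 m/° = -0.522264 m.
E–W at 16.8337°: -0.0000029° × 111120 × cos 16.8337° = -0.0000029 × 111120 × 0.9571 ≈ -0.30844 m.
Combined displacement = (0.522264² + 0.30844²)^½ ≈ 0.606543 m.
Converting: 0.606543 m × 3.2808 ft/m ≈ 1.99 ft.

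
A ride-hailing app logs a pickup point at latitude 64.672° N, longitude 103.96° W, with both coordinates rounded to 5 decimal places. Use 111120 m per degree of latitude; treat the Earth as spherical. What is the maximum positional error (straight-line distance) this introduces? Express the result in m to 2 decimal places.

0.60 m

Rounding to 5 decimal places leaves each coordinate within ±5e-06° of the true value.
Latitude error → 5e-06 × 111120 = 0.5556 m along the meridian.
E–W at 64.672°: 5e-06° × 111120 × cos 64.672° = 5e-06 × 111120 × 0.4278 ≈ 0.237685 m.
Combining orthogonally: (0.5556² + 0.237685²)^½ ≈ 0.604306 m.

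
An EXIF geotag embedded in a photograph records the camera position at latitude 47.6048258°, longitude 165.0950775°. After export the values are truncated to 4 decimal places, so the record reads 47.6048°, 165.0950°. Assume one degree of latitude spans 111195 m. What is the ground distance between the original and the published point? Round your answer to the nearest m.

6 m

Δlat = 47.6048258 − 47.6048 = +0.0000258°; Δlon = 165.0950775 − 165.0950 = +0.0000775°.
North–south shift: 0.0000258 × 111195 = 2.86883 m.
E–W at 47.6048°: 0.0000775° × 111195 × cos 47.6048° = 0.0000775 × 111195 × 0.6742 ≈ 5.81034 m.
Combined displacement = (2.86883² + 5.81034²)^½ ≈ 6.47999 m.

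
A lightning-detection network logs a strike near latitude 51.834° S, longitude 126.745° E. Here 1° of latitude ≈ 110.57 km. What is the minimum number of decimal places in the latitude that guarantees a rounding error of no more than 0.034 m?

One degree of latitude covers 110570 m.
With N decimal places the half-ulp bound is 0.5·10⁻ᴺ°, or 0.5·10⁻ᴺ × 110570 m on the ground.
Need 0.5 × 110570 × 10⁻ᴺ ≤ 0.034 → 10⁻ᴺ ≤ 6.150e-07, so N ≥ 6.21.
N = 6 would give 0.0553 m (too coarse); N = 7 gives 0.00553 m ≤ 0.034 m.

7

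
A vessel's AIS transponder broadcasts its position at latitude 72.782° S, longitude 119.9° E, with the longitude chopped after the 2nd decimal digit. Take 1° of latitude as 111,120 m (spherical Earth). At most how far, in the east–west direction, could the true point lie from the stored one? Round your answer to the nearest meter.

Truncating at 2 decimal places can drop up to a full unit in the last place, so the longitude may be off by as much as 0.01°.
At latitude 72.782° a degree of longitude spans 111120 m × cos 72.782° = 111120 × 0.2960 ≈ 32892.4 m.
Maximum E–W displacement: 0.01 × 32892.4 = 328.924 m.

329 meters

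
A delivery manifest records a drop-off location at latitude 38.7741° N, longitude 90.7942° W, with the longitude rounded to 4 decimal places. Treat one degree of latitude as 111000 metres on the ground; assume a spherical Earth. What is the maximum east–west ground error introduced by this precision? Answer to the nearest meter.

Rounding to 4 decimal places leaves the longitude within ±5e-05° of the true value.
Parallels shrink by cos φ, so at 38.7741° a degree of longitude is 111000 × 0.7796 ≈ 86537.9 m.
So at most 5e-05° × 86537.9 ≈ 4.3269 m east–west.

4 meters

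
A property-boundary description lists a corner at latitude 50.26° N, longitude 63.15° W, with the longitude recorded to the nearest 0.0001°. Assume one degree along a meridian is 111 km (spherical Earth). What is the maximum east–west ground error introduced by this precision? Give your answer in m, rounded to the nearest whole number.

4 m

Rounding to 4 decimal places leaves the longitude within ±5e-05° of the true value.
One degree of longitude at 50.26° is 111000 × cos 50.26° ≈ 111000 × 0.6393 = 70962.8 m.
East–west error: 5e-05° × 70962.8 m/° ≈ 3.54814 m.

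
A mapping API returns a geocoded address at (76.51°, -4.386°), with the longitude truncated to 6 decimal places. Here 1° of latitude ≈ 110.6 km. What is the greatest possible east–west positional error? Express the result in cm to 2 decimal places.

2.58 cm

Truncating at 6 decimal places can drop up to a full unit in the last place, so the longitude may be off by as much as 1e-06°.
At latitude 76.51° a degree of longitude spans 110600 m × cos 76.51° = 110600 × 0.2333 ≈ 25800.3 m.
East–west error: 1e-06° × 25800.3 m/° ≈ 0.0258003 m.
That is 0.0258003 m = 2.58 cm.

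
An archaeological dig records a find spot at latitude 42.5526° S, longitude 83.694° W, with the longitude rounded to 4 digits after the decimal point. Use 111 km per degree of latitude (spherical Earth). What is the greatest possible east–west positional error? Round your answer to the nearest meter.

Rounding to 4 decimal places leaves the longitude within ±5e-05° of the true value.
One degree of longitude at 42.5526° is 111000 × cos 42.5526° ≈ 111000 × 0.7367 = 81768.9 m.
So at most 5e-05° × 81768.9 ≈ 4.08845 m east–west.

4 meters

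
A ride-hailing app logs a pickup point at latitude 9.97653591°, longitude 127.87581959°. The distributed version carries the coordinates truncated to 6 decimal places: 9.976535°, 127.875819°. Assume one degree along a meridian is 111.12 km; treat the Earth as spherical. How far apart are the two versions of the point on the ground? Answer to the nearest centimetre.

Δlat = 9.97653591 − 9.976535 = +0.00000091°; Δlon = 127.87581959 − 127.875819 = +0.00000059°.
N–S: 0.00000091° × 111120 m/° = 0.101119 m.
East–west at this latitude: 0.00000059° × 111120 × cos 9.97654° ≈ 0.00000059 × 109440 = 0.0645694 m.
Combined displacement = (0.101119² + 0.0645694²)^½ ≈ 0.119976 m.
That is 0.119976 m = 11.998 cm.

12 centimetres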